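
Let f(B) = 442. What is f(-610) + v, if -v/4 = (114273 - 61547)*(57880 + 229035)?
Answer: -60511520718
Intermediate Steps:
v = -60511521160 (v = -4*(114273 - 61547)*(57880 + 229035) = -210904*286915 = -4*15127880290 = -60511521160)
f(-610) + v = 442 - 60511521160 = -60511520718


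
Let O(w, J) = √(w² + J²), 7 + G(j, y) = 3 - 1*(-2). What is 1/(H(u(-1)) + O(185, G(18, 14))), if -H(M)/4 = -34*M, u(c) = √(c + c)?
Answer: 1/(√34229 + 136*I*√2) ≈ 0.0025977 - 0.0027005*I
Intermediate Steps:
u(c) = √2*√c (u(c) = √(2*c) = √2*√c)
H(M) = 136*M (H(M) = -(-136)*M = 136*M)
G(j, y) = -2 (G(j, y) = -7 + (3 - 1*(-2)) = -7 + (3 + 2) = -7 + 5 = -2)
O(w, J) = √(J² + w²)
1/(H(u(-1)) + O(185, G(18, 14))) = 1/(136*(√2*√(-1)) + √((-2)² + 185²)) = 1/(136*(√2*I) + √(4 + 34225)) = 1/(136*(I*√2) + √34229) = 1/(136*I*√2 + √34229) = 1/(√34229 + 136*I*√2)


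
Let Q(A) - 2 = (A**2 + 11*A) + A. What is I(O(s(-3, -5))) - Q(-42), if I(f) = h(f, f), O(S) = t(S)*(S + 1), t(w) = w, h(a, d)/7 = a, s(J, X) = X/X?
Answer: -1248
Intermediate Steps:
s(J, X) = 1
h(a, d) = 7*a
O(S) = S*(1 + S) (O(S) = S*(S + 1) = S*(1 + S))
I(f) = 7*f
Q(A) = 2 + A**2 + 12*A (Q(A) = 2 + ((A**2 + 11*A) + A) = 2 + (A**2 + 12*A) = 2 + A**2 + 12*A)
I(O(s(-3, -5))) - Q(-42) = 7*(1*(1 + 1)) - (2 + (-42)**2 + 12*(-42)) = 7*(1*2) - (2 + 1764 - 504) = 7*2 - 1*1262 = 14 - 1262 = -1248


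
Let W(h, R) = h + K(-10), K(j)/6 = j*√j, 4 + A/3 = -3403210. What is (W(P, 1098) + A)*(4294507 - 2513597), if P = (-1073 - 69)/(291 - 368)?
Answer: -1400046888335720/77 - 106854600*I*√10 ≈ -1.8182e+13 - 3.379e+8*I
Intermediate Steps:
A = -10209642 (A = -12 + 3*(-3403210) = -12 - 10209630 = -10209642)
P = 1142/77 (P = -1142/(-77) = -1142*(-1/77) = 1142/77 ≈ 14.831)
K(j) = 6*j^(3/2) (K(j) = 6*(j*√j) = 6*j^(3/2))
W(h, R) = h - 60*I*√10 (W(h, R) = h + 6*(-10)^(3/2) = h + 6*(-10*I*√10) = h - 60*I*√10)
(W(P, 1098) + A)*(4294507 - 2513597) = ((1142/77 - 60*I*√10) - 10209642)*(4294507 - 2513597) = (-786141292/77 - 60*I*√10)*1780910 = -1400046888335720/77 - 106854600*I*√10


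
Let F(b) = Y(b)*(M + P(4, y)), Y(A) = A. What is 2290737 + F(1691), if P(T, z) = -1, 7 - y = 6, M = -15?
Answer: 2263681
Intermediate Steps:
y = 1 (y = 7 - 1*6 = 7 - 6 = 1)
F(b) = -16*b (F(b) = b*(-15 - 1) = b*(-16) = -16*b)
2290737 + F(1691) = 2290737 - 16*1691 = 2290737 - 27056 = 2263681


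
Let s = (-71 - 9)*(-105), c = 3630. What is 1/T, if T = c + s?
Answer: 1/12030 ≈ 8.3126e-5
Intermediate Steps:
s = 8400 (s = -80*(-105) = 8400)
T = 12030 (T = 3630 + 8400 = 12030)
1/T = 1/12030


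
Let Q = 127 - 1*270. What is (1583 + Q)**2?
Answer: 2073600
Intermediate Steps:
Q = -143 (Q = 127 - 270 = -143)
(1583 + Q)**2 = (1583 - 143)**2 = 1440**2 = 2073600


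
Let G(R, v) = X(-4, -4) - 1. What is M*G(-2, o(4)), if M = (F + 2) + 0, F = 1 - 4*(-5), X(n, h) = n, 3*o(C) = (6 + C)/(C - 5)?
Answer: -115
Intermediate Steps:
o(C) = (6 + C)/(3*(-5 + C)) (o(C) = ((6 + C)/(C - 5))/3 = ((6 + C)/(-5 + C))/3 = (6 + C)/(3*(-5 + C)))
F = 21 (F = 1 + 20 = 21)
M = 23 (M = (21 + 2) + 0 = 23 + 0 = 23)
G(R, v) = -5 (G(R, v) = -4 - 1 = -5)
M*G(-2, o(4)) = 23*(-5) = -115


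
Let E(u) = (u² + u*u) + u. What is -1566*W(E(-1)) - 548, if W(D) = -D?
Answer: 1018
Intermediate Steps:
E(u) = u + 2*u² (E(u) = (u² + u²) + u = 2*u² + u = u + 2*u²)
-1566*W(E(-1)) - 548 = -(-1566)*(-(1 + 2*(-1))) - 548 = -(-1566)*(-(1 - 2)) - 548 = -(-1566)*(-1*(-1)) - 548 = -(-1566) - 548 = -1566*(-1) - 548 = 1566 - 548 = 1018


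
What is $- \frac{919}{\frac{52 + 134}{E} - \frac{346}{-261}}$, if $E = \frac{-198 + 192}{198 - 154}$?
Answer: $\frac{239859}{355658} \approx 0.67441$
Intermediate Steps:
$E = - \frac{3}{22}$ ($E = - \frac{6}{44} = \left(-6\right) \frac{1}{44} = - \frac{3}{22} \approx -0.13636$)
$- \frac{919}{\frac{52 + 134}{E} - \frac{346}{-261}} = - \frac{919}{\frac{52 + 134}{- \frac{3}{22}} - \frac{346}{-261}} = - \frac{919}{186 \left(- \frac{22}{3}\right) - - \frac{346}{261}} = - \frac{919}{-1364 + \frac{346}{261}} = - \frac{919}{- \frac{355658}{261}} = \left(-919\right) \left(- \frac{261}{355658}\right) = \frac{239859}{355658}$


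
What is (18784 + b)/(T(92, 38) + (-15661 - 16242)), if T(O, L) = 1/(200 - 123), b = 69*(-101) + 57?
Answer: -457072/1228265 ≈ -0.37213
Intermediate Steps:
b = -6912 (b = -6969 + 57 = -6912)
T(O, L) = 1/77
(18784 + b)/(T(92, 38) + (-15661 - 16242)) = (18784 - 6912)/(1/77 + (-15661 - 16242)) = 11872/(1/77 - 31903) = 11872/(-2456530/77) = 11872*(-77/2456530) = -457072/1228265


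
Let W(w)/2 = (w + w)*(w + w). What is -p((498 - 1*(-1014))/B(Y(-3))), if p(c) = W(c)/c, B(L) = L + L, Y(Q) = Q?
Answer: 2016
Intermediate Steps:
W(w) = 8*w² (W(w) = 2*((w + w)*(w + w)) = 2*((2*w)*(2*w)) = 2*(4*w²) = 8*w²)
B(L) = 2*L
p(c) = 8*c (p(c) = (8*c²)/c = 8*c)
-p((498 - 1*(-1014))/B(Y(-3))) = -8*(498 - 1*(-1014))/((2*(-3))) = -8*(498 + 1014)/(-6) = -8*1512*(-⅙) = -8*(-252) = -1*(-2016) = 2016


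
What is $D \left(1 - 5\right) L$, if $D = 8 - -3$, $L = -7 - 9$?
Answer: $704$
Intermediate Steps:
$L = -16$ ($L = -7 - 9 = -16$)
$D = 11$ ($D = 8 + 3 = 11$)
$D \left(1 - 5\right) L = 11 \left(1 - 5\right) \left(-16\right) = 11 \left(-4\right) \left(-16\right) = \left(-44\right) \left(-16\right) = 704$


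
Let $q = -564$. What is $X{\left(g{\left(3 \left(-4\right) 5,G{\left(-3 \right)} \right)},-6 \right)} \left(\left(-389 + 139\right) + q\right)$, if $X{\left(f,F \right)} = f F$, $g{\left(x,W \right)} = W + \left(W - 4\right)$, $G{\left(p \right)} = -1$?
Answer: $-29304$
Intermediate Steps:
$g{\left(x,W \right)} = -4 + 2 W$ ($g{\left(x,W \right)} = W + \left(W - 4\right) = W + \left(-4 + W\right) = -4 + 2 W$)
$X{\left(f,F \right)} = F f$
$X{\left(g{\left(3 \left(-4\right) 5,G{\left(-3 \right)} \right)},-6 \right)} \left(\left(-389 + 139\right) + q\right) = - 6 \left(-4 + 2 \left(-1\right)\right) \left(\left(-389 + 139\right) - 564\right) = - 6 \left(-4 - 2\right) \left(-250 - 564\right) = \left(-6\right) \left(-6\right) \left(-814\right) = 36 \left(-814\right) = -29304$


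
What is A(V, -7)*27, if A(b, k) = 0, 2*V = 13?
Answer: 0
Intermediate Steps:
V = 13/2 (V = (½)*13 = 13/2 ≈ 6.5000)
A(V, -7)*27 = 0*27 = 0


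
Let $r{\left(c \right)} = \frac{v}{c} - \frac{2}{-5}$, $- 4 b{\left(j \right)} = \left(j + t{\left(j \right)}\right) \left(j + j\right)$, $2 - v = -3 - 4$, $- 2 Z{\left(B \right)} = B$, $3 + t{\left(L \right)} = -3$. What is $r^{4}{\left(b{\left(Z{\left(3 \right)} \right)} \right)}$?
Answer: $\frac{1296}{625} \approx 2.0736$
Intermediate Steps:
$t{\left(L \right)} = -6$ ($t{\left(L \right)} = -3 - 3 = -6$)
$Z{\left(B \right)} = - \frac{B}{2}$
$v = 9$ ($v = 2 - \left(-3 - 4\right) = 2 - -7 = 2 + 7 = 9$)
$b{\left(j \right)} = - \frac{j \left(-6 + j\right)}{2}$ ($b{\left(j \right)} = - \frac{\left(j - 6\right) \left(j + j\right)}{4} = - \frac{\left(-6 + j\right) 2 j}{4} = - \frac{2 j \left(-6 + j\right)}{4} = - \frac{j \left(-6 + j\right)}{2}$)
$r{\left(c \right)} = \frac{2}{5} + \frac{9}{c}$ ($r{\left(c \right)} = \frac{9}{c} - \frac{2}{-5} = \frac{9}{c} - - \frac{2}{5} = \frac{9}{c} + \frac{2}{5} = \frac{2}{5} + \frac{9}{c}$)
$r^{4}{\left(b{\left(Z{\left(3 \right)} \right)} \right)} = \left(\frac{2}{5} + \frac{9}{\frac{1}{2} \left(\left(- \frac{1}{2}\right) 3\right) \left(6 - \left(- \frac{1}{2}\right) 3\right)}\right)^{4} = \left(\frac{2}{5} + \frac{9}{\frac{1}{2} \left(- \frac{3}{2}\right) \left(6 - - \frac{3}{2}\right)}\right)^{4} = \left(\frac{2}{5} + \frac{9}{\frac{1}{2} \left(- \frac{3}{2}\right) \left(6 + \frac{3}{2}\right)}\right)^{4} = \left(\frac{2}{5} + \frac{9}{\frac{1}{2} \left(- \frac{3}{2}\right) \frac{15}{2}}\right)^{4} = \left(\frac{2}{5} + \frac{9}{- \frac{45}{8}}\right)^{4} = \left(\frac{2}{5} + 9 \left(- \frac{8}{45}\right)\right)^{4} = \left(\frac{2}{5} - \frac{8}{5}\right)^{4} = \left(- \frac{6}{5}\right)^{4} = \frac{1296}{625}$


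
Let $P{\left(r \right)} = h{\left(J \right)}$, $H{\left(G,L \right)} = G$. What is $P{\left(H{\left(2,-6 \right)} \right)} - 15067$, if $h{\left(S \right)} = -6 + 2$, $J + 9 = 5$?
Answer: $-15071$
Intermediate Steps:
$J = -4$ ($J = -9 + 5 = -4$)
$h{\left(S \right)} = -4$
$P{\left(r \right)} = -4$
$P{\left(H{\left(2,-6 \right)} \right)} - 15067 = -4 - 15067 = -15071$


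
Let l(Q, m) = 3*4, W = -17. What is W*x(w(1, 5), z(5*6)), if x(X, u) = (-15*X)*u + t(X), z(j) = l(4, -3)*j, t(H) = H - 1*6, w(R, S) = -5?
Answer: -458813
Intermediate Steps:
l(Q, m) = 12
t(H) = -6 + H (t(H) = H - 6 = -6 + H)
z(j) = 12*j
x(X, u) = -6 + X - 15*X*u (x(X, u) = (-15*X)*u + (-6 + X) = -15*X*u + (-6 + X) = -6 + X - 15*X*u)
W*x(w(1, 5), z(5*6)) = -17*(-6 - 5 - 15*(-5)*12*(5*6)) = -17*(-6 - 5 - 15*(-5)*12*30) = -17*(-6 - 5 - 15*(-5)*360) = -17*(-6 - 5 + 27000) = -17*26989 = -458813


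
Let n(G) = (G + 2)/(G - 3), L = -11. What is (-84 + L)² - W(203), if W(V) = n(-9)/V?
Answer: 3140699/348 ≈ 9025.0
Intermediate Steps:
n(G) = (2 + G)/(-3 + G)
W(V) = 7/(12*V) (W(V) = ((2 - 9)/(-3 - 9))/V = (-7/(-12))/V = (-1/12*(-7))/V = 7/(12*V))
(-84 + L)² - W(203) = (-84 - 11)² - 7/(12*203) = (-95)² - 7/(12*203) = 9025 - 1*1/348 = 9025 - 1/348 = 3140699/348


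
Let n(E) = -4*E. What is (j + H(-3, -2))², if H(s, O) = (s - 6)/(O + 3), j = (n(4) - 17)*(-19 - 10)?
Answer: 898704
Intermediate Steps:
j = 957 (j = (-4*4 - 17)*(-19 - 10) = (-16 - 17)*(-29) = -33*(-29) = 957)
H(s, O) = (-6 + s)/(3 + O)
(j + H(-3, -2))² = (957 + (-6 - 3)/(3 - 2))² = (957 - 9/1)² = (957 + 1*(-9))² = (957 - 9)² = 948² = 898704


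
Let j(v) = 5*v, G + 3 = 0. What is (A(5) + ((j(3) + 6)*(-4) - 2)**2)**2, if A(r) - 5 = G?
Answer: 54730404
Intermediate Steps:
G = -3 (G = -3 + 0 = -3)
A(r) = 2 (A(r) = 5 - 3 = 2)
(A(5) + ((j(3) + 6)*(-4) - 2)**2)**2 = (2 + ((5*3 + 6)*(-4) - 2)**2)**2 = (2 + ((15 + 6)*(-4) - 2)**2)**2 = (2 + (21*(-4) - 2)**2)**2 = (2 + (-84 - 2)**2)**2 = (2 + (-86)**2)**2 = (2 + 7396)**2 = 7398**2 = 54730404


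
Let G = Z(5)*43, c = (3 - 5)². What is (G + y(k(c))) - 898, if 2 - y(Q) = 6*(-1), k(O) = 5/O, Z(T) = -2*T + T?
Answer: -1105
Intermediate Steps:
c = 4 (c = (-2)² = 4)
Z(T) = -T
G = -215 (G = -1*5*43 = -5*43 = -215)
y(Q) = 8 (y(Q) = 2 - 6*(-1) = 2 - 1*(-6) = 2 + 6 = 8)
(G + y(k(c))) - 898 = (-215 + 8) - 898 = -207 - 898 = -1105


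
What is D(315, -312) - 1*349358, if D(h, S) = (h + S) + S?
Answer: -349667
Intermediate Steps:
D(h, S) = h + 2*S (D(h, S) = (S + h) + S = h + 2*S)
D(315, -312) - 1*349358 = (315 + 2*(-312)) - 1*349358 = (315 - 624) - 349358 = -309 - 349358 = -349667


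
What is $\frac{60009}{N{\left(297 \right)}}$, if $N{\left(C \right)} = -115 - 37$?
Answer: $- \frac{60009}{152} \approx -394.8$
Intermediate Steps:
$N{\left(C \right)} = -152$
$\frac{60009}{N{\left(297 \right)}} = \frac{60009}{-152} = 60009 \left(- \frac{1}{152}\right) = - \frac{60009}{152}$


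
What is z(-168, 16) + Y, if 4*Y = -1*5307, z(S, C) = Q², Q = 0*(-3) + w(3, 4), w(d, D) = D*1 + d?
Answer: -5111/4 ≈ -1277.8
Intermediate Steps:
w(d, D) = D + d
Q = 7 (Q = 0*(-3) + (4 + 3) = 0 + 7 = 7)
z(S, C) = 49 (z(S, C) = 7² = 49)
Y = -5307/4 (Y = (-1*5307)/4 = (¼)*(-5307) = -5307/4 ≈ -1326.8)
z(-168, 16) + Y = 49 - 5307/4 = -5111/4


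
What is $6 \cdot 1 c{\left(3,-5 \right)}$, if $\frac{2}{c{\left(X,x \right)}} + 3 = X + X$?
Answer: $4$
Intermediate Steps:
$c{\left(X,x \right)} = \frac{2}{-3 + 2 X}$ ($c{\left(X,x \right)} = \frac{2}{-3 + \left(X + X\right)} = \frac{2}{-3 + 2 X}$)
$6 \cdot 1 c{\left(3,-5 \right)} = 6 \cdot 1 \frac{2}{-3 + 2 \cdot 3} = 6 \frac{2}{-3 + 6} = 6 \cdot \frac{2}{3} = 4$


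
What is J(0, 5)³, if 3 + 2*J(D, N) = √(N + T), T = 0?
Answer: -9 + 4*√5 ≈ -0.055728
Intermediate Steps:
J(D, N) = -3/2 + √N/2 (J(D, N) = -3/2 + √(N + 0)/2 = -3/2 + √N/2)
J(0, 5)³ = (-3/2 + √5/2)³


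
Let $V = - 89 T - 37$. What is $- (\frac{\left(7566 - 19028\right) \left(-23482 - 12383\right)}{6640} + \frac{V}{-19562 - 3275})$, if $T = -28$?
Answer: $- \frac{938792339411}{15163768} \approx -61910.0$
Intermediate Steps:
$V = 2455$ ($V = \left(-89\right) \left(-28\right) - 37 = 2492 - 37 = 2455$)
$- (\frac{\left(7566 - 19028\right) \left(-23482 - 12383\right)}{6640} + \frac{V}{-19562 - 3275}) = - (\frac{\left(7566 - 19028\right) \left(-23482 - 12383\right)}{6640} + \frac{2455}{-19562 - 3275}) = - (\left(-11462\right) \left(-35865\right) \frac{1}{6640} + \frac{2455}{-22837}) = - (411084630 \cdot \frac{1}{6640} + 2455 \left(- \frac{1}{22837}\right)) = - (\frac{41108463}{664} - \frac{2455}{22837}) = \left(-1\right) \frac{938792339411}{15163768} = - \frac{938792339411}{15163768}$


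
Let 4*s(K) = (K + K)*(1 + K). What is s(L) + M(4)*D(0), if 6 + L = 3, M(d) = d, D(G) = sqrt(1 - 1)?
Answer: 3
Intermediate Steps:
D(G) = 0 (D(G) = sqrt(0) = 0)
L = -3 (L = -6 + 3 = -3)
s(K) = K*(1 + K)/2 (s(K) = ((K + K)*(1 + K))/4 = ((2*K)*(1 + K))/4 = (2*K*(1 + K))/4 = K*(1 + K)/2)
s(L) + M(4)*D(0) = (1/2)*(-3)*(1 - 3) + 4*0 = (1/2)*(-3)*(-2) + 0 = 3 + 0 = 3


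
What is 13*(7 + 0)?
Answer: 91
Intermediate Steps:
13*(7 + 0) = 13*7 = 91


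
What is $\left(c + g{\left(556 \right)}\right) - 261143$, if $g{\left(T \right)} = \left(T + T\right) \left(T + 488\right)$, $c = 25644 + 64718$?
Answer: $990147$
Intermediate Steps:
$c = 90362$
$g{\left(T \right)} = 2 T \left(488 + T\right)$
$\left(c + g{\left(556 \right)}\right) - 261143 = \left(90362 + 2 \cdot 556 \left(488 + 556\right)\right) - 261143 = \left(90362 + 2 \cdot 556 \cdot 1044\right) - 261143 = \left(90362 + 1160928\right) - 261143 = 1251290 - 261143 = 990147$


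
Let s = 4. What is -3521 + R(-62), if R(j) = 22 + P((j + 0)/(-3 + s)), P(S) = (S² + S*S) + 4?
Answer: 4193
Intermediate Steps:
P(S) = 4 + 2*S² (P(S) = (S² + S²) + 4 = 2*S² + 4 = 4 + 2*S²)
R(j) = 26 + 2*j² (R(j) = 22 + (4 + 2*((j + 0)/(-3 + 4))²) = 22 + (4 + 2*(j/1)²) = 22 + (4 + 2*(j*1)²) = 22 + (4 + 2*j²) = 26 + 2*j²)
-3521 + R(-62) = -3521 + (26 + 2*(-62)²) = -3521 + (26 + 2*3844) = -3521 + (26 + 7688) = -3521 + 7714 = 4193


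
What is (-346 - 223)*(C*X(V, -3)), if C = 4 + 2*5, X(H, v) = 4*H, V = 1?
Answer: -31864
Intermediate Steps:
C = 14 (C = 4 + 10 = 14)
(-346 - 223)*(C*X(V, -3)) = (-346 - 223)*(14*(4*1)) = -7966*4 = -569*56 = -31864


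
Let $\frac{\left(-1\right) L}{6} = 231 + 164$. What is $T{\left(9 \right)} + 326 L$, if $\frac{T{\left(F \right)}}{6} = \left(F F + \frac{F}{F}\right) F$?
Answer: $-768192$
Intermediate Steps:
$T{\left(F \right)} = 6 F \left(1 + F^{2}\right)$ ($T{\left(F \right)} = 6 \left(F F + \frac{F}{F}\right) F = 6 \left(F^{2} + 1\right) F = 6 \left(1 + F^{2}\right) F = 6 F \left(1 + F^{2}\right)$)
$L = -2370$ ($L = - 6 \left(231 + 164\right) = \left(-6\right) 395 = -2370$)
$T{\left(9 \right)} + 326 L = 6 \cdot 9 \left(1 + 9^{2}\right) + 326 \left(-2370\right) = 6 \cdot 9 \left(1 + 81\right) - 772620 = 6 \cdot 9 \cdot 82 - 772620 = 4428 - 772620 = -768192$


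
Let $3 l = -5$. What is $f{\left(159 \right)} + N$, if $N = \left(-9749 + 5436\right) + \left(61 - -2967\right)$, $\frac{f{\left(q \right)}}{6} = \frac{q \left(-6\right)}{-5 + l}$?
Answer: $- \frac{2132}{5} \approx -426.4$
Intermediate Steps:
$l = - \frac{5}{3}$ ($l = \frac{1}{3} \left(-5\right) = - \frac{5}{3} \approx -1.6667$)
$f{\left(q \right)} = \frac{27 q}{5}$ ($f{\left(q \right)} = 6 \frac{q \left(-6\right)}{-5 - \frac{5}{3}} = 6 \frac{\left(-6\right) q}{- \frac{20}{3}} = 6 - 6 q \left(- \frac{3}{20}\right) = 6 \frac{9 q}{10} = \frac{27 q}{5}$)
$N = -1285$ ($N = -4313 + \left(61 + 2967\right) = -4313 + 3028 = -1285$)
$f{\left(159 \right)} + N = \frac{27}{5} \cdot 159 - 1285 = \frac{4293}{5} - 1285 = - \frac{2132}{5}$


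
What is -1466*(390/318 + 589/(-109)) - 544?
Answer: 32234824/5777 ≈ 5579.9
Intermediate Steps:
-1466*(390/318 + 589/(-109)) - 544 = -1466*(390*(1/318) + 589*(-1/109)) - 544 = -1466*(65/53 - 589/109) - 544 = -1466*(-24132/5777) - 544 = 35377512/5777 - 544 = 32234824/5777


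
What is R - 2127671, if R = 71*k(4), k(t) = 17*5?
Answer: -2121636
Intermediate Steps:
k(t) = 85
R = 6035 (R = 71*85 = 6035)
R - 2127671 = 6035 - 2127671 = -2121636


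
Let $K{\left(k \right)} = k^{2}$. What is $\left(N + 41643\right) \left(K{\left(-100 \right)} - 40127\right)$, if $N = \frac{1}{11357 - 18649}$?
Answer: $- \frac{9148387565885}{7292} \approx -1.2546 \cdot 10^{9}$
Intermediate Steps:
$N = - \frac{1}{7292}$ ($N = \frac{1}{-7292} = - \frac{1}{7292} \approx -0.00013714$)
$\left(N + 41643\right) \left(K{\left(-100 \right)} - 40127\right) = \left(- \frac{1}{7292} + 41643\right) \left(\left(-100\right)^{2} - 40127\right) = \frac{303660755 \left(10000 - 40127\right)}{7292} = \frac{303660755}{7292} \left(-30127\right) = - \frac{9148387565885}{7292}$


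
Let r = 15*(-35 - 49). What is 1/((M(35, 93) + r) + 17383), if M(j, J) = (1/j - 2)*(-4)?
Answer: 35/564581 ≈ 6.1993e-5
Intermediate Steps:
M(j, J) = 8 - 4/j (M(j, J) = (-2 + 1/j)*(-4) = 8 - 4/j)
r = -1260 (r = 15*(-84) = -1260)
1/((M(35, 93) + r) + 17383) = 1/(((8 - 4/35) - 1260) + 17383) = 1/((276/35 - 1260) + 17383) = 1/(-43824/35 + 17383) = 1/(564581/35) = 35/564581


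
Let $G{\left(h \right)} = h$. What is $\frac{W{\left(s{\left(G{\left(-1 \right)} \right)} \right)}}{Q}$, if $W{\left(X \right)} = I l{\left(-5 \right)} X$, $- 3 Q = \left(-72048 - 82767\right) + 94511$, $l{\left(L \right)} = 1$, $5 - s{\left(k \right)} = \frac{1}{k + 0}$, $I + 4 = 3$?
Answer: $- \frac{9}{30152} \approx -0.00029849$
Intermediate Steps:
$I = -1$ ($I = -4 + 3 = -1$)
$s{\left(k \right)} = 5 - \frac{1}{k}$ ($s{\left(k \right)} = 5 - \frac{1}{k + 0} = 5 - \frac{1}{k}$)
$Q = \frac{60304}{3}$ ($Q = - \frac{\left(-72048 - 82767\right) + 94511}{3} = - \frac{-154815 + 94511}{3} = \left(- \frac{1}{3}\right) \left(-60304\right) = \frac{60304}{3} \approx 20101.0$)
$W{\left(X \right)} = - X$ ($W{\left(X \right)} = \left(-1\right) 1 X = - X$)
$\frac{W{\left(s{\left(G{\left(-1 \right)} \right)} \right)}}{Q} = \frac{\left(-1\right) \left(5 - \frac{1}{-1}\right)}{\frac{60304}{3}} = - (5 - -1) \frac{3}{60304} = - (5 + 1) \frac{3}{60304} = \left(-1\right) 6 \cdot \frac{3}{60304} = \left(-6\right) \frac{3}{60304} = - \frac{9}{30152}$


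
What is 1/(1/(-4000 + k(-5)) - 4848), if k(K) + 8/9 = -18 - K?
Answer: -36125/175134009 ≈ -0.00020627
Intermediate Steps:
k(K) = -170/9 - K (k(K) = -8/9 + (-18 - K) = -170/9 - K)
1/(1/(-4000 + k(-5)) - 4848) = 1/(1/(-4000 + (-170/9 - 1*(-5))) - 4848) = 1/(1/(-4000 + (-170/9 + 5)) - 4848) = 1/(1/(-4000 - 125/9) - 4848) = 1/(1/(-36125/9) - 4848) = 1/(-9/36125 - 4848) = 1/(-175134009/36125) = -36125/175134009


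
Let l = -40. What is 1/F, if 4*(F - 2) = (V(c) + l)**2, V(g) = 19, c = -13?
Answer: 4/449 ≈ 0.0089087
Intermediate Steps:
F = 449/4 (F = 2 + (19 - 40)**2/4 = 2 + (1/4)*(-21)**2 = 2 + (1/4)*441 = 2 + 441/4 = 449/4 ≈ 112.25)
1/F = 1/(449/4) = 4/449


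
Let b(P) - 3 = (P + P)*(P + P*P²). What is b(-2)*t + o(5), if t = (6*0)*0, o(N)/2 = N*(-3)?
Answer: -30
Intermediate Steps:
o(N) = -6*N (o(N) = 2*(N*(-3)) = 2*(-3*N) = -6*N)
t = 0 (t = 0*0 = 0)
b(P) = 3 + 2*P*(P + P³) (b(P) = 3 + (P + P)*(P + P*P²) = 3 + (2*P)*(P + P³) = 3 + 2*P*(P + P³))
b(-2)*t + o(5) = (3 + 2*(-2)² + 2*(-2)⁴)*0 - 6*5 = (3 + 2*4 + 2*16)*0 - 30 = (3 + 8 + 32)*0 - 30 = 43*0 - 30 = 0 - 30 = -30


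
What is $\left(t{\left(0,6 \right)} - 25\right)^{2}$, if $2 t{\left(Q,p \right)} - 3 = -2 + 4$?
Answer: $\frac{2025}{4} \approx 506.25$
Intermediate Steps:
$t{\left(Q,p \right)} = \frac{5}{2}$ ($t{\left(Q,p \right)} = \frac{3}{2} + \frac{-2 + 4}{2} = \frac{3}{2} + \frac{1}{2} \cdot 2 = \frac{3}{2} + 1 = \frac{5}{2}$)
$\left(t{\left(0,6 \right)} - 25\right)^{2} = \left(\frac{5}{2} - 25\right)^{2} = \left(- \frac{45}{2}\right)^{2} = \frac{2025}{4}$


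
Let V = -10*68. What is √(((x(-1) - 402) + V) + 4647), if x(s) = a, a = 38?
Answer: √3603 ≈ 60.025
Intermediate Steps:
V = -680
x(s) = 38
√(((x(-1) - 402) + V) + 4647) = √(((38 - 402) - 680) + 4647) = √((-364 - 680) + 4647) = √(-1044 + 4647) = √3603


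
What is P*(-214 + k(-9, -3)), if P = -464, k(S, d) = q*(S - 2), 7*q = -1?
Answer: 689968/7 ≈ 98567.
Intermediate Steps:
q = -⅐ (q = (⅐)*(-1) = -⅐ ≈ -0.14286)
k(S, d) = 2/7 - S/7 (k(S, d) = -(S - 2)/7 = -(-2 + S)/7 = 2/7 - S/7)
P*(-214 + k(-9, -3)) = -464*(-214 + (2/7 - ⅐*(-9))) = -464*(-214 + (2/7 + 9/7)) = -464*(-214 + 11/7) = -464*(-1487/7) = 689968/7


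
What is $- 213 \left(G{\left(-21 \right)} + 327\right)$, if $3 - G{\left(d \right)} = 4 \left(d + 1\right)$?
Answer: $-87330$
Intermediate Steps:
$G{\left(d \right)} = -1 - 4 d$ ($G{\left(d \right)} = 3 - 4 \left(d + 1\right) = 3 - 4 \left(1 + d\right) = 3 - \left(4 + 4 d\right) = -1 - 4 d$)
$- 213 \left(G{\left(-21 \right)} + 327\right) = - 213 \left(\left(-1 - -84\right) + 327\right) = - 213 \left(\left(-1 + 84\right) + 327\right) = - 213 \left(83 + 327\right) = \left(-213\right) 410 = -87330$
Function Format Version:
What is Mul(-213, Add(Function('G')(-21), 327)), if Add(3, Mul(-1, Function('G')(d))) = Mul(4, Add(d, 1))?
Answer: -87330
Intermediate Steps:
Function('G')(d) = Add(-1, Mul(-4, d)) (Function('G')(d) = Add(3, Mul(-1, Mul(4, Add(d, 1)))) = Add(3, Mul(-1, Mul(4, Add(1, d)))) = Add(3, Mul(-1, Add(4, Mul(4, d)))) = Add(3, Add(-4, Mul(-4, d))) = Add(-1, Mul(-4, d)))
Mul(-213, Add(Function('G')(-21), 327)) = Mul(-213, Add(Add(-1, Mul(-4, -21)), 327)) = Mul(-213, Add(Add(-1, 84), 327)) = Mul(-213, Add(83, 327)) = Mul(-213, 410) = -87330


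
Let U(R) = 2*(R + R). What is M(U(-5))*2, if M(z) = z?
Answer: -40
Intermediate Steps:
U(R) = 4*R (U(R) = 2*(2*R) = 4*R)
M(U(-5))*2 = (4*(-5))*2 = -20*2 = -40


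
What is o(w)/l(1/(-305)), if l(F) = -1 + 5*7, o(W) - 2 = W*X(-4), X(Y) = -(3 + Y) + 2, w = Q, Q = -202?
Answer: -302/17 ≈ -17.765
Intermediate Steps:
w = -202
X(Y) = -1 - Y (X(Y) = (-3 - Y) + 2 = -1 - Y)
o(W) = 2 + 3*W (o(W) = 2 + W*(-1 - 1*(-4)) = 2 + W*(-1 + 4) = 2 + W*3 = 2 + 3*W)
l(F) = 34 (l(F) = -1 + 35 = 34)
o(w)/l(1/(-305)) = (2 + 3*(-202))/34 = (2 - 606)*(1/34) = -604*1/34 = -302/17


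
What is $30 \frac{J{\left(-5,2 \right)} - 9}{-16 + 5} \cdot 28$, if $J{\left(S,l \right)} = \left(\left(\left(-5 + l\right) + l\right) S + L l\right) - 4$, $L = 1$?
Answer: $\frac{5040}{11} \approx 458.18$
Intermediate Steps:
$J{\left(S,l \right)} = -4 + l + S \left(-5 + 2 l\right)$ ($J{\left(S,l \right)} = \left(\left(\left(-5 + l\right) + l\right) S + 1 l\right) - 4 = \left(\left(-5 + 2 l\right) S + l\right) - 4 = \left(S \left(-5 + 2 l\right) + l\right) - 4 = \left(l + S \left(-5 + 2 l\right)\right) - 4 = -4 + l + S \left(-5 + 2 l\right)$)
$30 \frac{J{\left(-5,2 \right)} - 9}{-16 + 5} \cdot 28 = 30 \frac{\left(-4 + 2 - -25 + 2 \left(-5\right) 2\right) - 9}{-16 + 5} \cdot 28 = 30 \frac{\left(-4 + 2 + 25 - 20\right) - 9}{-11} \cdot 28 = 30 \left(3 - 9\right) \left(- \frac{1}{11}\right) 28 = 30 \left(\left(-6\right) \left(- \frac{1}{11}\right)\right) 28 = 30 \cdot \frac{6}{11} \cdot 28 = \frac{180}{11} \cdot 28 = \frac{5040}{11}$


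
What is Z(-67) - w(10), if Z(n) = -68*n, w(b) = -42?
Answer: 4598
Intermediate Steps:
Z(-67) - w(10) = -68*(-67) - 1*(-42) = 4556 + 42 = 4598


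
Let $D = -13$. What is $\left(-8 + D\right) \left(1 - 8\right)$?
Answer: $147$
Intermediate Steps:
$\left(-8 + D\right) \left(1 - 8\right) = \left(-8 - 13\right) \left(1 - 8\right) = - 21 \left(1 - 8\right) = \left(-21\right) \left(-7\right) = 147$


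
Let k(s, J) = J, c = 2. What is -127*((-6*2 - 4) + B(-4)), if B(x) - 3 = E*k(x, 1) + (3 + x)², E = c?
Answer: 1270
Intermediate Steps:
E = 2
B(x) = 5 + (3 + x)² (B(x) = 3 + (2*1 + (3 + x)²) = 3 + (2 + (3 + x)²) = 5 + (3 + x)²)
-127*((-6*2 - 4) + B(-4)) = -127*((-6*2 - 4) + (5 + (3 - 4)²)) = -127*((-12 - 4) + (5 + (-1)²)) = -127*(-16 + (5 + 1)) = -127*(-16 + 6) = -127*(-10) = 1270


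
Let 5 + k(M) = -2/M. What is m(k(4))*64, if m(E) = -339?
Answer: -21696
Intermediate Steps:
k(M) = -5 - 2/M
m(k(4))*64 = -339*64 = -21696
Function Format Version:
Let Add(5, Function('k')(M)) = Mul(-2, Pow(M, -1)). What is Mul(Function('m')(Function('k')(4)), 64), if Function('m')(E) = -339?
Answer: -21696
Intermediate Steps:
Function('k')(M) = Add(-5, Mul(-2, Pow(M, -1)))
Mul(Function('m')(Function('k')(4)), 64) = Mul(-339, 64) = -21696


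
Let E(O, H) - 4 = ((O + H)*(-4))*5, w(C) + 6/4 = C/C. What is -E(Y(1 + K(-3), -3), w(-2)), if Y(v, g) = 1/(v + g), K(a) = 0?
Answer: -24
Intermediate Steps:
Y(v, g) = 1/(g + v)
w(C) = -1/2 (w(C) = -3/2 + C/C = -3/2 + 1 = -1/2)
E(O, H) = 4 - 20*H - 20*O (E(O, H) = 4 + ((O + H)*(-4))*5 = 4 + ((H + O)*(-4))*5 = 4 + (-4*H - 4*O)*5 = 4 + (-20*H - 20*O) = 4 - 20*H - 20*O)
-E(Y(1 + K(-3), -3), w(-2)) = -(4 - 20*(-1/2) - 20/(-3 + (1 + 0))) = -(4 + 10 - 20/(-3 + 1)) = -(4 + 10 - 20/(-2)) = -(4 + 10 - 20*(-1/2)) = -(4 + 10 + 10) = -1*24 = -24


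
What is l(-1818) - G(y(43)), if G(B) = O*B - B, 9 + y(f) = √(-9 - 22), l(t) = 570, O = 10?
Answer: 651 - 9*I*√31 ≈ 651.0 - 50.11*I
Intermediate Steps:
y(f) = -9 + I*√31 (y(f) = -9 + √(-9 - 22) = -9 + √(-31) = -9 + I*√31)
G(B) = 9*B (G(B) = 10*B - B = 9*B)
l(-1818) - G(y(43)) = 570 - 9*(-9 + I*√31) = 570 - (-81 + 9*I*√31) = 570 + (81 - 9*I*√31) = 651 - 9*I*√31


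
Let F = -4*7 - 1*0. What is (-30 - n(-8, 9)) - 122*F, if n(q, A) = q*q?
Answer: 3322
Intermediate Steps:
n(q, A) = q²
F = -28 (F = -28 + 0 = -28)
(-30 - n(-8, 9)) - 122*F = (-30 - 1*(-8)²) - 122*(-28) = (-30 - 1*64) + 3416 = (-30 - 64) + 3416 = -94 + 3416 = 3322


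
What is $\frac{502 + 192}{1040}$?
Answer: $\frac{347}{520} \approx 0.66731$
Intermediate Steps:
$\frac{502 + 192}{1040} = 694 \cdot \frac{1}{1040} = \frac{347}{520}$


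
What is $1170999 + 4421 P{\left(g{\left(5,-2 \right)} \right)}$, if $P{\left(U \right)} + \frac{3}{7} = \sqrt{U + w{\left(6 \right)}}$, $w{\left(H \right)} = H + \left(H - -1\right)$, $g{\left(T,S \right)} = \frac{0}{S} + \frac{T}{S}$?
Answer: $\frac{8183730}{7} + \frac{4421 \sqrt{42}}{2} \approx 1.1834 \cdot 10^{6}$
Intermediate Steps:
$g{\left(T,S \right)} = \frac{T}{S}$ ($g{\left(T,S \right)} = 0 + \frac{T}{S} = \frac{T}{S}$)
$w{\left(H \right)} = 1 + 2 H$ ($w{\left(H \right)} = H + \left(H + 1\right) = H + \left(1 + H\right) = 1 + 2 H$)
$P{\left(U \right)} = - \frac{3}{7} + \sqrt{13 + U}$ ($P{\left(U \right)} = - \frac{3}{7} + \sqrt{U + \left(1 + 2 \cdot 6\right)} = - \frac{3}{7} + \sqrt{U + \left(1 + 12\right)} = - \frac{3}{7} + \sqrt{U + 13} = - \frac{3}{7} + \sqrt{13 + U}$)
$1170999 + 4421 P{\left(g{\left(5,-2 \right)} \right)} = 1170999 + 4421 \left(- \frac{3}{7} + \sqrt{13 + \frac{5}{-2}}\right) = 1170999 + 4421 \left(- \frac{3}{7} + \sqrt{13 + 5 \left(- \frac{1}{2}\right)}\right) = 1170999 + 4421 \left(- \frac{3}{7} + \sqrt{13 - \frac{5}{2}}\right) = 1170999 + 4421 \left(- \frac{3}{7} + \sqrt{\frac{21}{2}}\right) = 1170999 + 4421 \left(- \frac{3}{7} + \frac{\sqrt{42}}{2}\right) = 1170999 - \left(\frac{13263}{7} - \frac{4421 \sqrt{42}}{2}\right) = \frac{8183730}{7} + \frac{4421 \sqrt{42}}{2}$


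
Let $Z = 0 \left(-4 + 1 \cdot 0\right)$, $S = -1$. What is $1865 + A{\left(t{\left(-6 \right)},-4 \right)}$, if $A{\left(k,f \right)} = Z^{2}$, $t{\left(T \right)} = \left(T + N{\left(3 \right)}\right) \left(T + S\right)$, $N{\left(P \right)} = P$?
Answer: $1865$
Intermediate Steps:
$t{\left(T \right)} = \left(-1 + T\right) \left(3 + T\right)$ ($t{\left(T \right)} = \left(T + 3\right) \left(T - 1\right) = \left(3 + T\right) \left(-1 + T\right) = \left(-1 + T\right) \left(3 + T\right)$)
$Z = 0$ ($Z = 0 \left(-4 + 0\right) = 0 \left(-4\right) = 0$)
$A{\left(k,f \right)} = 0$ ($A{\left(k,f \right)} = 0^{2} = 0$)
$1865 + A{\left(t{\left(-6 \right)},-4 \right)} = 1865 + 0 = 1865$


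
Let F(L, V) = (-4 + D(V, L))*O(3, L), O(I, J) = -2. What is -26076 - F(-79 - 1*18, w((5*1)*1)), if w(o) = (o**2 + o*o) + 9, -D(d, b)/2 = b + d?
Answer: -25932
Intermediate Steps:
D(d, b) = -2*b - 2*d (D(d, b) = -2*(b + d) = -2*b - 2*d)
w(o) = 9 + 2*o**2 (w(o) = (o**2 + o**2) + 9 = 2*o**2 + 9 = 9 + 2*o**2)
F(L, V) = 8 + 4*L + 4*V (F(L, V) = (-4 + (-2*L - 2*V))*(-2) = (-4 - 2*L - 2*V)*(-2) = 8 + 4*L + 4*V)
-26076 - F(-79 - 1*18, w((5*1)*1)) = -26076 - (8 + 4*(-79 - 1*18) + 4*(9 + 2*((5*1)*1)**2)) = -26076 - (8 + 4*(-79 - 18) + 4*(9 + 2*(5*1)**2)) = -26076 - (8 + 4*(-97) + 4*(9 + 2*5**2)) = -26076 - (8 - 388 + 4*(9 + 2*25)) = -26076 - (8 - 388 + 4*(9 + 50)) = -26076 - (8 - 388 + 4*59) = -26076 - (8 - 388 + 236) = -26076 - 1*(-144) = -26076 + 144 = -25932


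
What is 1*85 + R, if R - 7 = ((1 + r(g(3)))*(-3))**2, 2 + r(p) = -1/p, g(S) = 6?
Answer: 417/4 ≈ 104.25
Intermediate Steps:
r(p) = -2 - 1/p
R = 77/4 (R = 7 + ((1 + (-2 - 1/6))*(-3))**2 = 7 + ((1 - 13/6)*(-3))**2 = 7 + (-7/6*(-3))**2 = 7 + (7/2)**2 = 7 + 49/4 = 77/4 ≈ 19.250)
1*85 + R = 1*85 + 77/4 = 85 + 77/4 = 417/4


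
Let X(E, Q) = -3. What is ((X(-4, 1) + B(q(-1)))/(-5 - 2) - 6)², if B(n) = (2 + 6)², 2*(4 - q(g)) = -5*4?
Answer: 10609/49 ≈ 216.51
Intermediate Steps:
q(g) = 14 (q(g) = 4 - (-5)*4/2 = 4 - ½*(-20) = 4 + 10 = 14)
B(n) = 64 (B(n) = 8² = 64)
((X(-4, 1) + B(q(-1)))/(-5 - 2) - 6)² = ((-3 + 64)/(-5 - 2) - 6)² = (61/(-7) - 6)² = (61*(-⅐) - 6)² = (-61/7 - 6)² = (-103/7)² = 10609/49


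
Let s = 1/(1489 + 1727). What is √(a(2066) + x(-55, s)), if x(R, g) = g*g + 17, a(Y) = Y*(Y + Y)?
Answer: 5*√3531698056489/3216 ≈ 2921.8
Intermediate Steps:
a(Y) = 2*Y² (a(Y) = Y*(2*Y) = 2*Y²)
s = 1/3216 ≈ 0.00031095
x(R, g) = 17 + g² (x(R, g) = g² + 17 = 17 + g²)
√(a(2066) + x(-55, s)) = √(2*2066² + (17 + (1/3216)²)) = √(2*4268356 + (17 + 1/10342656)) = √(8536712 + 175825153/10342656) = √(88292451412225/10342656) = 5*√3531698056489/3216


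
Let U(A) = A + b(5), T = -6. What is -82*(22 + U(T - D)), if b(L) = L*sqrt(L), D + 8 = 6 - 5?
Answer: -1886 - 410*sqrt(5) ≈ -2802.8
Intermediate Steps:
D = -7 (D = -8 + (6 - 5) = -8 + 1 = -7)
b(L) = L**(3/2)
U(A) = A + 5*sqrt(5) (U(A) = A + 5**(3/2) = A + 5*sqrt(5))
-82*(22 + U(T - D)) = -82*(22 + ((-6 - 1*(-7)) + 5*sqrt(5))) = -82*(22 + ((-6 + 7) + 5*sqrt(5))) = -82*(22 + (1 + 5*sqrt(5))) = -82*(23 + 5*sqrt(5)) = -1886 - 410*sqrt(5)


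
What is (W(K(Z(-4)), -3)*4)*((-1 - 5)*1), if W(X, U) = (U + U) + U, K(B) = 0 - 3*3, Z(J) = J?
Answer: 216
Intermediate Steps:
K(B) = -9 (K(B) = 0 - 9 = -9)
W(X, U) = 3*U (W(X, U) = 2*U + U = 3*U)
(W(K(Z(-4)), -3)*4)*((-1 - 5)*1) = ((3*(-3))*4)*((-1 - 5)*1) = (-9*4)*(-6*1) = -36*(-6) = 216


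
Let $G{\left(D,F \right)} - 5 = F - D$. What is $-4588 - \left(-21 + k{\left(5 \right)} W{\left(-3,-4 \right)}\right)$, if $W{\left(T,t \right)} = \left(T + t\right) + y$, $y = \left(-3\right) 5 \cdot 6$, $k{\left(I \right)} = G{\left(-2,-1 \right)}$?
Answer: $-3985$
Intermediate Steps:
$G{\left(D,F \right)} = 5 + F - D$ ($G{\left(D,F \right)} = 5 - \left(D - F\right) = 5 + F - D$)
$k{\left(I \right)} = 6$ ($k{\left(I \right)} = 5 - 1 - -2 = 5 - 1 + 2 = 6$)
$y = -90$ ($y = \left(-15\right) 6 = -90$)
$W{\left(T,t \right)} = -90 + T + t$ ($W{\left(T,t \right)} = \left(T + t\right) - 90 = -90 + T + t$)
$-4588 - \left(-21 + k{\left(5 \right)} W{\left(-3,-4 \right)}\right) = -4588 - \left(-21 + 6 \left(-90 - 3 - 4\right)\right) = -4588 - \left(-21 + 6 \left(-97\right)\right) = -4588 - \left(-21 - 582\right) = -4588 - -603 = -4588 + 603 = -3985$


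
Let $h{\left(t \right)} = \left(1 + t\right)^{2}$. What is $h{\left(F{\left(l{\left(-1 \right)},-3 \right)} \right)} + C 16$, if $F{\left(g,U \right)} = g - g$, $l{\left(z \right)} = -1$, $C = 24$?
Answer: $385$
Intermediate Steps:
$F{\left(g,U \right)} = 0$
$h{\left(F{\left(l{\left(-1 \right)},-3 \right)} \right)} + C 16 = \left(1 + 0\right)^{2} + 24 \cdot 16 = 1^{2} + 384 = 1 + 384 = 385$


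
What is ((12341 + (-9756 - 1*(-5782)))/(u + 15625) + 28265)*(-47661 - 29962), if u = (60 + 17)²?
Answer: -3637725328867/1658 ≈ -2.1940e+9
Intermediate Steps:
u = 5929 (u = 77² = 5929)
((12341 + (-9756 - 1*(-5782)))/(u + 15625) + 28265)*(-47661 - 29962) = ((12341 + (-9756 - 1*(-5782)))/(5929 + 15625) + 28265)*(-47661 - 29962) = ((12341 + (-9756 + 5782))/21554 + 28265)*(-77623) = ((12341 - 3974)*(1/21554) + 28265)*(-77623) = (8367*(1/21554) + 28265)*(-77623) = (8367/21554 + 28265)*(-77623) = (609232177/21554)*(-77623) = -3637725328867/1658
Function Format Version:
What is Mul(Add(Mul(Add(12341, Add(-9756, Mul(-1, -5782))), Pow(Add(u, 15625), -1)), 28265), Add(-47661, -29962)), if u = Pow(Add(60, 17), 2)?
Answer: Rational(-3637725328867, 1658) ≈ -2.1940e+9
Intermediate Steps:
u = 5929 (u = Pow(77, 2) = 5929)
Mul(Add(Mul(Add(12341, Add(-9756, Mul(-1, -5782))), Pow(Add(u, 15625), -1)), 28265), Add(-47661, -29962)) = Mul(Add(Mul(Add(12341, Add(-9756, Mul(-1, -5782))), Pow(Add(5929, 15625), -1)), 28265), Add(-47661, -29962)) = Mul(Add(Mul(Add(12341, Add(-9756, 5782)), Pow(21554, -1)), 28265), -77623) = Mul(Add(Mul(Add(12341, -3974), Rational(1, 21554)), 28265), -77623) = Mul(Add(Mul(8367, Rational(1, 21554)), 28265), -77623) = Mul(Add(Rational(8367, 21554), 28265), -77623) = Mul(Rational(609232177, 21554), -77623) = Rational(-3637725328867, 1658)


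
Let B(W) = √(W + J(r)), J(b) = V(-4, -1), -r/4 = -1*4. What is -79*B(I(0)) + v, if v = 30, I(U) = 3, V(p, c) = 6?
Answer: -207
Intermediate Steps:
r = 16 (r = -(-4)*4 = -4*(-4) = 16)
J(b) = 6
B(W) = √(6 + W) (B(W) = √(W + 6) = √(6 + W))
-79*B(I(0)) + v = -79*√(6 + 3) + 30 = -79*√9 + 30 = -79*3 + 30 = -237 + 30 = -207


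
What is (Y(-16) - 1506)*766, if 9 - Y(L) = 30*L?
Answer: -779022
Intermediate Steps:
Y(L) = 9 - 30*L
(Y(-16) - 1506)*766 = ((9 - 30*(-16)) - 1506)*766 = ((9 + 480) - 1506)*766 = (489 - 1506)*766 = -1017*766 = -779022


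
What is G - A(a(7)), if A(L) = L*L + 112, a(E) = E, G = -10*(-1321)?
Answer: 13049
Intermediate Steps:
G = 13210
A(L) = 112 + L² (A(L) = L² + 112 = 112 + L²)
G - A(a(7)) = 13210 - (112 + 7²) = 13210 - (112 + 49) = 13210 - 1*161 = 13210 - 161 = 13049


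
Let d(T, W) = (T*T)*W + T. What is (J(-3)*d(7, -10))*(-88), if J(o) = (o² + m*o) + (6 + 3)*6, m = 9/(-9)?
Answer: 2805264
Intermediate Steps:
m = -1 (m = 9*(-⅑) = -1)
J(o) = 54 + o² - o (J(o) = (o² - o) + (6 + 3)*6 = (o² - o) + 9*6 = (o² - o) + 54 = 54 + o² - o)
d(T, W) = T + W*T² (d(T, W) = T²*W + T = W*T² + T = T + W*T²)
(J(-3)*d(7, -10))*(-88) = ((54 + (-3)² - 1*(-3))*(7*(1 + 7*(-10))))*(-88) = ((54 + 9 + 3)*(7*(1 - 70)))*(-88) = (66*(7*(-69)))*(-88) = (66*(-483))*(-88) = -31878*(-88) = 2805264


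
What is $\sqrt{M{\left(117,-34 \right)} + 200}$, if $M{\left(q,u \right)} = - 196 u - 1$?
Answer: $\sqrt{6863} \approx 82.843$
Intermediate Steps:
$M{\left(q,u \right)} = -1 - 196 u$
$\sqrt{M{\left(117,-34 \right)} + 200} = \sqrt{\left(-1 - -6664\right) + 200} = \sqrt{\left(-1 + 6664\right) + 200} = \sqrt{6663 + 200} = \sqrt{6863}$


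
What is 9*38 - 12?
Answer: 330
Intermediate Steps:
9*38 - 12 = 342 - 12 = 330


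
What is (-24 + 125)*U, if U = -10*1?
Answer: -1010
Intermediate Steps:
U = -10
(-24 + 125)*U = (-24 + 125)*(-10) = 101*(-10) = -1010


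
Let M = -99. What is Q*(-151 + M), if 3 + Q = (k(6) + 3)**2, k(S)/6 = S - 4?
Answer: -55500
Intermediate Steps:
k(S) = -24 + 6*S (k(S) = 6*(S - 4) = 6*(-4 + S) = -24 + 6*S)
Q = 222 (Q = -3 + ((-24 + 6*6) + 3)**2 = -3 + ((-24 + 36) + 3)**2 = -3 + (12 + 3)**2 = -3 + 15**2 = -3 + 225 = 222)
Q*(-151 + M) = 222*(-151 - 99) = 222*(-250) = -55500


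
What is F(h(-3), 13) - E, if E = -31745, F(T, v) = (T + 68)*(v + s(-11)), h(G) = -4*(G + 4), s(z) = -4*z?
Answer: 35393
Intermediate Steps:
h(G) = -16 - 4*G (h(G) = -4*(4 + G) = -16 - 4*G)
F(T, v) = (44 + v)*(68 + T) (F(T, v) = (T + 68)*(v - 4*(-11)) = (68 + T)*(v + 44) = (68 + T)*(44 + v) = (44 + v)*(68 + T))
F(h(-3), 13) - E = (2992 + 44*(-16 - 4*(-3)) + 68*13 + (-16 - 4*(-3))*13) - 1*(-31745) = (2992 + 44*(-16 + 12) + 884 + (-16 + 12)*13) + 31745 = (2992 + 44*(-4) + 884 - 4*13) + 31745 = (2992 - 176 + 884 - 52) + 31745 = 3648 + 31745 = 35393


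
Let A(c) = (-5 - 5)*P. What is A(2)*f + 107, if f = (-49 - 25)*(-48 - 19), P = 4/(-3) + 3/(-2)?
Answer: 421751/3 ≈ 1.4058e+5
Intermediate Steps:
P = -17/6 (P = 4*(-1/3) + 3*(-1/2) = -4/3 - 3/2 = -17/6 ≈ -2.8333)
A(c) = 85/3 (A(c) = (-5 - 5)*(-17/6) = -10*(-17/6) = 85/3)
f = 4958 (f = -74*(-67) = 4958)
A(2)*f + 107 = (85/3)*4958 + 107 = 421430/3 + 107 = 421751/3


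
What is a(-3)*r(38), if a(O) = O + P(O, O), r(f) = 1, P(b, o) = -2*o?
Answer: 3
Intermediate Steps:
a(O) = -O (a(O) = O - 2*O = -O)
a(-3)*r(38) = -1*(-3)*1 = 3*1 = 3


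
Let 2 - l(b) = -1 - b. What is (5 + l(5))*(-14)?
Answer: -182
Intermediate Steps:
l(b) = 3 + b (l(b) = 2 - (-1 - b) = 2 + (1 + b) = 3 + b)
(5 + l(5))*(-14) = (5 + (3 + 5))*(-14) = (5 + 8)*(-14) = 13*(-14) = -182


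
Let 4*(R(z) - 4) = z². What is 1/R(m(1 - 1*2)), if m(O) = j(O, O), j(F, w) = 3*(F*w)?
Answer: 4/25 ≈ 0.16000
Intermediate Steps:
j(F, w) = 3*F*w
m(O) = 3*O² (m(O) = 3*O*O = 3*O²)
R(z) = 4 + z²/4
1/R(m(1 - 1*2)) = 1/(4 + (3*(1 - 1*2)²)²/4) = 1/(4 + (3*(1 - 2)²)²/4) = 1/(4 + (3*(-1)²)²/4) = 1/(4 + (3*1)²/4) = 1/(4 + (¼)*3²) = 1/(4 + (¼)*9) = 1/(4 + 9/4) = 1/(25/4) = 4/25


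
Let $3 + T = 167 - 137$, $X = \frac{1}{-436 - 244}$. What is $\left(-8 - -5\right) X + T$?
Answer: $\frac{18363}{680} \approx 27.004$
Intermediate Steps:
$X = - \frac{1}{680}$ ($X = \frac{1}{-680} = - \frac{1}{680} \approx -0.0014706$)
$T = 27$ ($T = -3 + \left(167 - 137\right) = -3 + 30 = 27$)
$\left(-8 - -5\right) X + T = \left(-8 - -5\right) \left(- \frac{1}{680}\right) + 27 = \left(-8 + 5\right) \left(- \frac{1}{680}\right) + 27 = \left(-3\right) \left(- \frac{1}{680}\right) + 27 = \frac{3}{680} + 27 = \frac{18363}{680}$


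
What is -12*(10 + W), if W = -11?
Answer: 12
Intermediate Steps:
-12*(10 + W) = -12*(10 - 11) = -12*(-1) = 12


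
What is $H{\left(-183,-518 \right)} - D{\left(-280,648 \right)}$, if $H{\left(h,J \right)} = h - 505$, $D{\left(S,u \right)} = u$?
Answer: $-1336$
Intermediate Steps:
$H{\left(h,J \right)} = -505 + h$
$H{\left(-183,-518 \right)} - D{\left(-280,648 \right)} = \left(-505 - 183\right) - 648 = -688 - 648 = -1336$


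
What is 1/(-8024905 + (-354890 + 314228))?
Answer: -1/8065567 ≈ -1.2398e-7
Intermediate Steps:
1/(-8024905 + (-354890 + 314228)) = 1/(-8024905 - 40662) = 1/(-8065567) = -1/8065567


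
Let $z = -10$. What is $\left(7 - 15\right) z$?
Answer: $80$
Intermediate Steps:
$\left(7 - 15\right) z = \left(7 - 15\right) \left(-10\right) = \left(-8\right) \left(-10\right) = 80$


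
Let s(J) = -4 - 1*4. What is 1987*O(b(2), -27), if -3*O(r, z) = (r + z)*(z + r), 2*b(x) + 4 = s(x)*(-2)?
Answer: -292089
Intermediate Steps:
s(J) = -8 (s(J) = -4 - 4 = -8)
b(x) = 6 (b(x) = -2 + (-8*(-2))/2 = -2 + (½)*16 = -2 + 8 = 6)
O(r, z) = -(r + z)²/3 (O(r, z) = -(r + z)*(z + r)/3 = -(r + z)*(r + z)/3 = -(r + z)²/3)
1987*O(b(2), -27) = 1987*(-(6 - 27)²/3) = 1987*(-⅓*(-21)²) = 1987*(-⅓*441) = 1987*(-147) = -292089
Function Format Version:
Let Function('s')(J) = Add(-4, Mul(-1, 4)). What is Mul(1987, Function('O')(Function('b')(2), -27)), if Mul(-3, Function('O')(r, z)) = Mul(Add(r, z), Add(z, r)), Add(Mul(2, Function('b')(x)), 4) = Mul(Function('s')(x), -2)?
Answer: -292089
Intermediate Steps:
Function('s')(J) = -8 (Function('s')(J) = Add(-4, -4) = -8)
Function('b')(x) = 6 (Function('b')(x) = Add(-2, Mul(Rational(1, 2), Mul(-8, -2))) = Add(-2, Mul(Rational(1, 2), 16)) = Add(-2, 8) = 6)
Function('O')(r, z) = Mul(Rational(-1, 3), Pow(Add(r, z), 2)) (Function('O')(r, z) = Mul(Rational(-1, 3), Mul(Add(r, z), Add(z, r))) = Mul(Rational(-1, 3), Mul(Add(r, z), Add(r, z))) = Mul(Rational(-1, 3), Pow(Add(r, z), 2)))
Mul(1987, Function('O')(Function('b')(2), -27)) = Mul(1987, Mul(Rational(-1, 3), Pow(Add(6, -27), 2))) = Mul(1987, Mul(Rational(-1, 3), Pow(-21, 2))) = Mul(1987, Mul(Rational(-1, 3), 441)) = Mul(1987, -147) = -292089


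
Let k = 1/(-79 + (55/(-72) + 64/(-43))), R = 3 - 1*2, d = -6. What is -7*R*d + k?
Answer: 10562298/251557 ≈ 41.988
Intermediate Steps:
R = 1 (R = 3 - 2 = 1)
k = -3096/251557 (k = 1/(-79 + (55*(-1/72) + 64*(-1/43))) = 1/(-79 + (-55/72 - 64/43)) = 1/(-79 - 6973/3096) = 1/(-251557/3096) = -3096/251557 ≈ -0.012307)
-7*R*d + k = -7*(-6) - 3096/251557 = 42 - 3096/251557 = 10562298/251557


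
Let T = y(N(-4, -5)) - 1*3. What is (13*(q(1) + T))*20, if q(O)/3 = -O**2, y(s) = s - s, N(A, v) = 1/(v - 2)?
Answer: -1560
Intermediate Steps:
N(A, v) = 1/(-2 + v)
y(s) = 0
q(O) = -3*O**2 (q(O) = 3*(-O**2) = -3*O**2)
T = -3 (T = 0 - 1*3 = 0 - 3 = -3)
(13*(q(1) + T))*20 = (13*(-3*1**2 - 3))*20 = (13*(-3*1 - 3))*20 = (13*(-3 - 3))*20 = (13*(-6))*20 = -78*20 = -1560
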